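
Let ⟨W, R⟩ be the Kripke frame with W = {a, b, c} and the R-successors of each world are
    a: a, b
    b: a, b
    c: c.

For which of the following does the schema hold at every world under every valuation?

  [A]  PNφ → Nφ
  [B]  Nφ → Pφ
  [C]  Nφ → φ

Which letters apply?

A, B, C

R is reflexive: each world relates to itself.
R is euclidean: any two R-successors of the same world are R-related.
R is serial: every world has an R-successor.
(A) PNφ → Nφ (the dual of axiom 5) characterises the euclidean frames. R is euclidean — valid.
(B) axiom D: valid iff R is serial. R is serial — valid.
(C) Nφ → φ is axiom T, which corresponds to reflexivity. R is reflexive — valid.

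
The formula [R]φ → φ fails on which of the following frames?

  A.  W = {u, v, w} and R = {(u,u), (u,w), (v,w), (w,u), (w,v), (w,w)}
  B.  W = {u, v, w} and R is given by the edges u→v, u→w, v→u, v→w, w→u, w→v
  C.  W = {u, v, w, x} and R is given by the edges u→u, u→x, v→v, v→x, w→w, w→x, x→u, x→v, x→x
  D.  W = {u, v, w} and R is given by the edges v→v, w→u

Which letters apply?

The schema [R]φ → φ is axiom T; it is valid on a frame iff R is reflexive.
(A) R is not reflexive (not v R v), so the schema fails here.
(B) R is not reflexive (not u R u), so the schema fails here.
(C) R is reflexive (each world relates to itself), so the schema is valid here.
(D) R is not reflexive (not u R u), so the schema fails here.

A, B, D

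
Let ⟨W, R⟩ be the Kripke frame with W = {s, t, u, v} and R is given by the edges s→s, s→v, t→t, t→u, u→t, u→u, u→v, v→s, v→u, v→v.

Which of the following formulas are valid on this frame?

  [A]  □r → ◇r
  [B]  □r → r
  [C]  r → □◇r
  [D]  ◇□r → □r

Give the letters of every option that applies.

R is reflexive: each world relates to itself.
R is symmetric: every R-edge is matched by its reverse.
R is not euclidean: u R t and u R v but not t R v.
R is serial: every world has an R-successor.
(A) □r → ◇r (axiom D) characterises the serial frames. R is serial — valid.
(B) □r → r is axiom T; it is valid on a frame exactly when R is reflexive. R is reflexive, so valid.
(C) r → □◇r is axiom B, which corresponds to symmetry. R is symmetric — valid.
(D) ◇□r → □r is the dual of axiom 5, which corresponds to the euclidean property. R is not euclidean — not valid.

A, B, C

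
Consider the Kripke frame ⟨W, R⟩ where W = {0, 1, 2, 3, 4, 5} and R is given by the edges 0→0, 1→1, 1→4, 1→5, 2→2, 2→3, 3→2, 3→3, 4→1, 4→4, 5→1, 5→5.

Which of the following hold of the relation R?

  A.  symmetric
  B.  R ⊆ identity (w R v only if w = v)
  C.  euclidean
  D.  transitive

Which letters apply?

(A) symmetric: every R-edge is matched by its reverse.
(B) not ⊆ identity: 1 R 4 with 1 ≠ 4.
(C) not euclidean: 1 R 4 and 1 R 5 but not 4 R 5.
(D) not transitive: 4 R 1 and 1 R 5 but not 4 R 5.

A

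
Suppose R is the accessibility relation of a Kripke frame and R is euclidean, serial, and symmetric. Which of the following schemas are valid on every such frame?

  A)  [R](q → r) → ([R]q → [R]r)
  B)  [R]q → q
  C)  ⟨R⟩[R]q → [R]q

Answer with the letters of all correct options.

Serial, symmetric and euclidean together give transitive (from symmetry + euclidean) and then reflexive; the relation is an equivalence.
(A) [R](q → r) → ([R]q → [R]r) is axiom K, valid on every Kripke frame — valid.
(B) axiom T: valid iff R is reflexive. Every such R is reflexive — valid.
(C) ⟨R⟩[R]q → [R]q is the dual of axiom 5; it is valid on a frame exactly when R is euclidean. Every such R is euclidean, so valid.

A, B, C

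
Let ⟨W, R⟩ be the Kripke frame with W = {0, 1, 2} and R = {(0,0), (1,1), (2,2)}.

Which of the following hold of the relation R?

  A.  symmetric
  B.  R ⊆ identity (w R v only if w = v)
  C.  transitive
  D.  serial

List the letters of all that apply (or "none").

A, B, C, D

(A) symmetric: every R-edge is matched by its reverse.
(B) ⊆ identity: every R-edge is a self-loop.
(C) transitive: R is closed under composition.
(D) serial: every world has an R-successor.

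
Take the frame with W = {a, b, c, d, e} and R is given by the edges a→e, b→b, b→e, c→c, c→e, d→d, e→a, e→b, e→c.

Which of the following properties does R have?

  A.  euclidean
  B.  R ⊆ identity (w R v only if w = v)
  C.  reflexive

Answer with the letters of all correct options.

none

(A) not euclidean: e R a and e R b but not a R b.
(B) not ⊆ identity: a R e with a ≠ e.
(C) not reflexive: not a R a.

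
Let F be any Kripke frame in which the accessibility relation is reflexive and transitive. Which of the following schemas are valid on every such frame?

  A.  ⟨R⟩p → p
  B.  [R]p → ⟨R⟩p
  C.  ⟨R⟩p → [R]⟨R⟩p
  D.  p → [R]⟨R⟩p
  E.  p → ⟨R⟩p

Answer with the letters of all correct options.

B, E

Reflexive relations are serial.
(A) ⟨R⟩p → p is valid only on frames where every R-edge is a self-loop. Such an R need not be a subset of the identity — not valid.
(B) [R]p → ⟨R⟩p is axiom D, which corresponds to seriality. Every such R is serial — valid.
(C) ⟨R⟩p → [R]⟨R⟩p is axiom 5; it is valid on a frame exactly when R is euclidean. Such an R need not be euclidean, so not valid.
(D) axiom B: valid iff R is symmetric. Such an R need not be symmetric — not valid.
(E) p → ⟨R⟩p is the dual of axiom T; it is valid on a frame exactly when R is reflexive. Every such R is reflexive, so valid.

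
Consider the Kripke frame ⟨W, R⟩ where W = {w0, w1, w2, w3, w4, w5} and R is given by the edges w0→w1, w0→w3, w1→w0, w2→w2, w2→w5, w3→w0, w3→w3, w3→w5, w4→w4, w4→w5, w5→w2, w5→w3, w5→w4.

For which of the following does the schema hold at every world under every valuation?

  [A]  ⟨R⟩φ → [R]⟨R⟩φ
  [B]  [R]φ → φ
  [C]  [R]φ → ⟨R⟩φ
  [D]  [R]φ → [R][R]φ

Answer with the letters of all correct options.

C

R is not reflexive: not w0 R w0.
R is not transitive: w0 R w1 and w1 R w0 but not w0 R w0.
R is not euclidean: w0 R w1 and w0 R w3 but not w1 R w3.
R is serial: every world has an R-successor.
(A) ⟨R⟩φ → [R]⟨R⟩φ is axiom 5; it is valid on a frame exactly when R is euclidean. R is not euclidean, so not valid.
(B) [R]φ → φ is axiom T; it is valid on a frame exactly when R is reflexive. R is not reflexive, so not valid.
(C) axiom D: valid iff R is serial. R is serial — valid.
(D) axiom 4: valid iff R is transitive. R is not transitive — not valid.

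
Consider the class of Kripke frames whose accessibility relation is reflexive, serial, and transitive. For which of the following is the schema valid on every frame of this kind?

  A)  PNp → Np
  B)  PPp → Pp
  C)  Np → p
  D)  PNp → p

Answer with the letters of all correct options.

B, C

(A) PNp → Np is the dual of axiom 5; it is valid on a frame exactly when R is euclidean. Such an R need not be euclidean, so not valid.
(B) PPp → Pp is the dual of axiom 4, which corresponds to transitivity. Every such R is transitive — valid.
(C) Np → p is axiom T; it is valid on a frame exactly when R is reflexive. Every such R is reflexive, so valid.
(D) PNp → p is the dual of axiom B; it is valid on a frame exactly when R is symmetric. Such an R need not be symmetric, so not valid.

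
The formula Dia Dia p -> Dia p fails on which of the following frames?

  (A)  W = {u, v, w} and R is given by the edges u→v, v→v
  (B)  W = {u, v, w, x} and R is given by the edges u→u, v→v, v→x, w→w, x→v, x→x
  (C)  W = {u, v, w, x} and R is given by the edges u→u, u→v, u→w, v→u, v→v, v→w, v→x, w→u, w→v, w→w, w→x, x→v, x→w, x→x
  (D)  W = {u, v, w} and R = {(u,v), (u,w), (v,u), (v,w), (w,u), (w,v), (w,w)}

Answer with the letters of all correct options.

The schema Dia Dia p -> Dia p is the dual of axiom 4; it is valid on a frame iff R is transitive.
(A) R is transitive (R is closed under composition), so the schema is valid here.
(B) R is transitive (R is closed under composition), so the schema is valid here.
(C) R is not transitive (u R v and v R x but not u R x), so the schema fails here.
(D) R is not transitive (u R v and v R u but not u R u), so the schema fails here.

C, D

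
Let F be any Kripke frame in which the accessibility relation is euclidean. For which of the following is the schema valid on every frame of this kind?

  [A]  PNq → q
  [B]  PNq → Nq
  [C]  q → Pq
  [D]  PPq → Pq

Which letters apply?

(A) PNq → q is the dual of axiom B, which corresponds to symmetry. Such an R need not be symmetric — not valid.
(B) PNq → Nq is the dual of axiom 5, which corresponds to the euclidean property. Every such R is euclidean — valid.
(C) the dual of axiom T: valid iff R is reflexive. Such an R need not be reflexive — not valid.
(D) PPq → Pq (the dual of axiom 4) characterises the transitive frames. Such an R need not be transitive — not valid.

B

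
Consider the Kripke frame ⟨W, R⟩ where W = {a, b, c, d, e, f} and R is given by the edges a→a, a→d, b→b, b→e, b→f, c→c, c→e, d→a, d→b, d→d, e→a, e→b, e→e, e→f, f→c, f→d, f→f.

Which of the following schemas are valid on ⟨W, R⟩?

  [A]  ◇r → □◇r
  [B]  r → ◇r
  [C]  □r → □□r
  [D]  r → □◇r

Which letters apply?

B

R is reflexive: each world relates to itself.
R is not symmetric: b R f but not f R b.
R is not transitive: a R d and d R b but not a R b.
R is not euclidean: b R f and b R b but not f R b.
(A) ◇r → □◇r is axiom 5; it is valid on a frame exactly when R is euclidean. R is not euclidean, so not valid.
(B) the dual of axiom T: valid iff R is reflexive. R is reflexive — valid.
(C) □r → □□r is axiom 4; it is valid on a frame exactly when R is transitive. R is not transitive, so not valid.
(D) r → □◇r is axiom B; it is valid on a frame exactly when R is symmetric. R is not symmetric, so not valid.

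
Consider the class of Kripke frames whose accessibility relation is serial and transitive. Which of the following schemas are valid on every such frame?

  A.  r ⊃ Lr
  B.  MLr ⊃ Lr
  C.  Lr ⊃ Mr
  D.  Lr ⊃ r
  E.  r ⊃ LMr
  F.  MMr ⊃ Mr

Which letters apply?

(A) r ⊃ Lr (equivalent to ◇p→p) corresponds to R being a subset of the identity. Such an R need not be a subset of the identity, so not valid.
(B) MLr ⊃ Lr is the dual of axiom 5, which corresponds to the euclidean property. Such an R need not be euclidean — not valid.
(C) Lr ⊃ Mr is axiom D, which corresponds to seriality. Every such R is serial — valid.
(D) Lr ⊃ r (axiom T) characterises the reflexive frames. Such an R need not be reflexive — not valid.
(E) r ⊃ LMr is axiom B, which corresponds to symmetry. Such an R need not be symmetric — not valid.
(F) the dual of axiom 4: valid iff R is transitive. Every such R is transitive — valid.

C, F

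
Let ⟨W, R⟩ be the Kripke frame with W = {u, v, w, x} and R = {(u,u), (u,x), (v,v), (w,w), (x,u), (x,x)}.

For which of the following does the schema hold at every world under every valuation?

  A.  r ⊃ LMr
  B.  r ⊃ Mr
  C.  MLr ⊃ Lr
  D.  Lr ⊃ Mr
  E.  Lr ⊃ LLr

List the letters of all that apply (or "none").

R is reflexive: each world relates to itself.
R is symmetric: every R-edge is matched by its reverse.
R is transitive: R is closed under composition.
R is euclidean: any two R-successors of the same world are R-related.
R is serial: every world has an R-successor.
(A) axiom B: valid iff R is symmetric. R is symmetric — valid.
(B) the dual of axiom T: valid iff R is reflexive. R is reflexive — valid.
(C) the dual of axiom 5: valid iff R is euclidean. R is euclidean — valid.
(D) Lr ⊃ Mr is axiom D, which corresponds to seriality. R is serial — valid.
(E) axiom 4: valid iff R is transitive. R is transitive — valid.

A, B, C, D, E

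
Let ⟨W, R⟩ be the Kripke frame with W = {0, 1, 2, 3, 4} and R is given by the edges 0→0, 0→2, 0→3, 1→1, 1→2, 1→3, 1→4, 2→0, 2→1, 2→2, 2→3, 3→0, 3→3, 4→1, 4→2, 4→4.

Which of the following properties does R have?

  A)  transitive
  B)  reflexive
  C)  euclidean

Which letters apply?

B

(A) not transitive: 0 R 2 and 2 R 1 but not 0 R 1.
(B) reflexive: each world relates to itself.
(C) not euclidean: 0 R 3 and 0 R 2 but not 3 R 2.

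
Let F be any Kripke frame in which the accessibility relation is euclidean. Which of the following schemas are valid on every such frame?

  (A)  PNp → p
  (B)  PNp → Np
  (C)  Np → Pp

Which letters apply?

(A) PNp → p is the dual of axiom B; it is valid on a frame exactly when R is symmetric. Such an R need not be symmetric, so not valid.
(B) PNp → Np is the dual of axiom 5; it is valid on a frame exactly when R is euclidean. Every such R is euclidean, so valid.
(C) Np → Pp (axiom D) characterises the serial frames. Such an R need not be serial — not valid.

B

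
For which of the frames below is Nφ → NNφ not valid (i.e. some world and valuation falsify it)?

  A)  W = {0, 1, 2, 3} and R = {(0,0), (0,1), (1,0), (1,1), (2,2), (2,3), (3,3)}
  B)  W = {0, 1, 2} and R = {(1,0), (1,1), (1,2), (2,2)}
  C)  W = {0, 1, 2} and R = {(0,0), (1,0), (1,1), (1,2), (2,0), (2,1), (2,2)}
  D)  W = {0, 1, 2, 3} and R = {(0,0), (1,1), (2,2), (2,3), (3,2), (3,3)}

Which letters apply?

none

The schema Nφ → NNφ is axiom 4; it is valid on a frame iff R is transitive.
(A) R is transitive (R is closed under composition), so the schema is valid here.
(B) R is transitive (R is closed under composition), so the schema is valid here.
(C) R is transitive (R is closed under composition), so the schema is valid here.
(D) R is transitive (R is closed under composition), so the schema is valid here.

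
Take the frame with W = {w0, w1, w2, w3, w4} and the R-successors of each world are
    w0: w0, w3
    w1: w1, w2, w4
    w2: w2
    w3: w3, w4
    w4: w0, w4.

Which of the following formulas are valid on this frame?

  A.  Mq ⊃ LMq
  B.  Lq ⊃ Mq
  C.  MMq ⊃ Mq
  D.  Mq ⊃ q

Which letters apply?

B

R is not transitive: w0 R w3 and w3 R w4 but not w0 R w4.
R is not euclidean: w0 R w3 and w0 R w0 but not w3 R w0.
R is serial: every world has an R-successor.
R is not a subset of the identity: w0 R w3 with w0 ≠ w3.
(A) Mq ⊃ LMq (axiom 5) characterises the euclidean frames. R is not euclidean — not valid.
(B) Lq ⊃ Mq (axiom D) characterises the serial frames. R is serial — valid.
(C) MMq ⊃ Mq is the dual of axiom 4, which corresponds to transitivity. R is not transitive — not valid.
(D) Mq ⊃ q (the converse of T) corresponds to R being a subset of the identity. Here R ⊄ identity, so not valid.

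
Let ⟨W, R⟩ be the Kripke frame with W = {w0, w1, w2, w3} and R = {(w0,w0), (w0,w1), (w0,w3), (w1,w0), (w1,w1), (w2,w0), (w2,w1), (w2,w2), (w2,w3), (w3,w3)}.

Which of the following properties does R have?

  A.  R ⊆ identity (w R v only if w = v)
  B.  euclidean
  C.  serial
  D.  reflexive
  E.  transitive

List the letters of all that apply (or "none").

C, D

(A) not ⊆ identity: w0 R w1 with w0 ≠ w1.
(B) not euclidean: w0 R w1 and w0 R w3 but not w1 R w3.
(C) serial: every world has an R-successor.
(D) reflexive: each world relates to itself.
(E) not transitive: w1 R w0 and w0 R w3 but not w1 R w3.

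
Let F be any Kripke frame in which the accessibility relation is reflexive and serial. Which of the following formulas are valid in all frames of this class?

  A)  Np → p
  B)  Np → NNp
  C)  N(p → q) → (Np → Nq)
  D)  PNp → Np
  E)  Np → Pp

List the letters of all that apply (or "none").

A, C, E

(A) Np → p is axiom T, which corresponds to reflexivity. Every such R is reflexive — valid.
(B) Np → NNp is axiom 4; it is valid on a frame exactly when R is transitive. Such an R need not be transitive, so not valid.
(C) this is just K, valid on every normal frame.
(D) PNp → Np is the dual of axiom 5; it is valid on a frame exactly when R is euclidean. Such an R need not be euclidean, so not valid.
(E) Np → Pp is axiom D; it is valid on a frame exactly when R is serial. Every such R is serial, so valid.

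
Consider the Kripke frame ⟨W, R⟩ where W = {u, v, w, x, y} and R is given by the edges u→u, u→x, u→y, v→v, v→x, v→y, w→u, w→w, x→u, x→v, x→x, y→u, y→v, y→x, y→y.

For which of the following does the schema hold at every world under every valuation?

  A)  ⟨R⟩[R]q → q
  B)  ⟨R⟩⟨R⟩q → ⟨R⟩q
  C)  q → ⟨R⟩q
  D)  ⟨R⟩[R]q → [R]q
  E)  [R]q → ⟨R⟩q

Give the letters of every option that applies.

R is reflexive: each world relates to itself.
R is not symmetric: w R u but not u R w.
R is not transitive: u R x and x R v but not u R v.
R is not euclidean: u R x and u R y but not x R y.
R is serial: every world has an R-successor.
(A) ⟨R⟩[R]q → q is the dual of axiom B, which corresponds to symmetry. R is not symmetric — not valid.
(B) ⟨R⟩⟨R⟩q → ⟨R⟩q (the dual of axiom 4) characterises the transitive frames. R is not transitive — not valid.
(C) the dual of axiom T: valid iff R is reflexive. R is reflexive — valid.
(D) the dual of axiom 5: valid iff R is euclidean. R is not euclidean — not valid.
(E) [R]q → ⟨R⟩q is axiom D; it is valid on a frame exactly when R is serial. R is serial, so valid.

C, E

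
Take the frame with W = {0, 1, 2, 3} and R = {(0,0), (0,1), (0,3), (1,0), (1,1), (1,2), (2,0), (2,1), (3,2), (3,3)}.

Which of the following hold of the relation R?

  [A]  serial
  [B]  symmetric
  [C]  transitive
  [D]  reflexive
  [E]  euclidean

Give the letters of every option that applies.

A

(A) serial: every world has an R-successor.
(B) not symmetric: 0 R 3 but not 3 R 0.
(C) not transitive: 0 R 1 and 1 R 2 but not 0 R 2.
(D) not reflexive: not 2 R 2.
(E) not euclidean: 0 R 1 and 0 R 3 but not 1 R 3.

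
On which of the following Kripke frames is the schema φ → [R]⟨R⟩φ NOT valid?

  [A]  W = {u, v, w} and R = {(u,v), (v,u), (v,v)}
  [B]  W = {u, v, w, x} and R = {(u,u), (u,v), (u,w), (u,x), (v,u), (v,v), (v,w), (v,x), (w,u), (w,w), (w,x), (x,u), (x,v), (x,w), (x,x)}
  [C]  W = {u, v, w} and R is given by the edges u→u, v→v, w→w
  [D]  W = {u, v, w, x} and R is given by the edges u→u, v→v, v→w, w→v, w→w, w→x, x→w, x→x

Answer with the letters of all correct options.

The schema φ → [R]⟨R⟩φ is axiom B; it is valid on a frame iff R is symmetric.
(A) R is symmetric (every R-edge is matched by its reverse), so the schema is valid here.
(B) R is not symmetric (v R w but not w R v), so the schema fails here.
(C) R is symmetric (every R-edge is matched by its reverse), so the schema is valid here.
(D) R is symmetric (every R-edge is matched by its reverse), so the schema is valid here.

B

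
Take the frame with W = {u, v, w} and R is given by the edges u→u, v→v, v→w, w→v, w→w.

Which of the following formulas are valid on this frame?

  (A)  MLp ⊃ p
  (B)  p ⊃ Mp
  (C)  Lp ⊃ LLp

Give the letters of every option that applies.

A, B, C

R is reflexive: each world relates to itself.
R is symmetric: every R-edge is matched by its reverse.
R is transitive: R is closed under composition.
(A) MLp ⊃ p is the dual of axiom B; it is valid on a frame exactly when R is symmetric. R is symmetric, so valid.
(B) the dual of axiom T: valid iff R is reflexive. R is reflexive — valid.
(C) Lp ⊃ LLp is axiom 4, which corresponds to transitivity. R is transitive — valid.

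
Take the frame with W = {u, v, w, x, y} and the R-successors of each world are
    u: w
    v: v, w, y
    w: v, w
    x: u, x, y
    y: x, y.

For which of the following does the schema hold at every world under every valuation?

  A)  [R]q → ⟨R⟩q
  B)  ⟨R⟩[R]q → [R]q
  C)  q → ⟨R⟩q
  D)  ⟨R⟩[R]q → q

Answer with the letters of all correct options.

R is not reflexive: not u R u.
R is not symmetric: u R w but not w R u.
R is not euclidean: v R w and v R y but not w R y.
R is serial: every world has an R-successor.
(A) [R]q → ⟨R⟩q is axiom D; it is valid on a frame exactly when R is serial. R is serial, so valid.
(B) ⟨R⟩[R]q → [R]q is the dual of axiom 5, which corresponds to the euclidean property. R is not euclidean — not valid.
(C) the dual of axiom T: valid iff R is reflexive. R is not reflexive — not valid.
(D) ⟨R⟩[R]q → q is the dual of axiom B, which corresponds to symmetry. R is not symmetric — not valid.

A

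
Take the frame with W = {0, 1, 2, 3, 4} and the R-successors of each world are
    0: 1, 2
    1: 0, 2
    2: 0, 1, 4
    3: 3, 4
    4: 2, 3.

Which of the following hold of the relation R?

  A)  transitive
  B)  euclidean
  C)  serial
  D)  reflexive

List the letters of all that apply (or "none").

(A) not transitive: 0 R 1 and 1 R 0 but not 0 R 0.
(B) not euclidean: 2 R 0 and 2 R 4 but not 0 R 4.
(C) serial: every world has an R-successor.
(D) not reflexive: not 0 R 0.

C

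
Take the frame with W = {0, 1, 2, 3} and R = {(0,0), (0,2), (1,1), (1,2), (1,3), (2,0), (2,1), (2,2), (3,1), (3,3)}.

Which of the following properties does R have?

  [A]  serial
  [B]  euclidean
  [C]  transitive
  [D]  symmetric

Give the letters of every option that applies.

(A) serial: every world has an R-successor.
(B) not euclidean: 1 R 2 and 1 R 3 but not 2 R 3.
(C) not transitive: 0 R 2 and 2 R 1 but not 0 R 1.
(D) symmetric: every R-edge is matched by its reverse.

A, D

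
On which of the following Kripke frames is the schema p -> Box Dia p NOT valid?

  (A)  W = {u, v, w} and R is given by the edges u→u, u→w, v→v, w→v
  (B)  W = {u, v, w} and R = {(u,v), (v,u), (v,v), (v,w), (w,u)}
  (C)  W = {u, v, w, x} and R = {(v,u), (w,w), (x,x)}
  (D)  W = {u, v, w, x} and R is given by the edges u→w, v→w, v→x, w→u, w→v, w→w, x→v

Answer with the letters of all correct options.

A, B, C

The schema p -> Box Dia p is axiom B; it is valid on a frame iff R is symmetric.
(A) R is not symmetric (u R w but not w R u), so the schema fails here.
(B) R is not symmetric (v R w but not w R v), so the schema fails here.
(C) R is not symmetric (v R u but not u R v), so the schema fails here.
(D) R is symmetric (every R-edge is matched by its reverse), so the schema is valid here.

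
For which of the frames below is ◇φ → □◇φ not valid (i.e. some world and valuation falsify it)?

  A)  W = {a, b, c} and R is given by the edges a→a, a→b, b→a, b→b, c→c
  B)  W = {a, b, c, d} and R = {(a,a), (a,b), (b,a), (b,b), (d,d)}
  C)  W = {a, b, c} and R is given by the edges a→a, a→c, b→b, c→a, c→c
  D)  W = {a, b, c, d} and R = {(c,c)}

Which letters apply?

The schema ◇φ → □◇φ is axiom 5; it is valid on a frame iff R is euclidean.
(A) R is euclidean (any two R-successors of the same world are R-related), so the schema is valid here.
(B) R is euclidean (any two R-successors of the same world are R-related), so the schema is valid here.
(C) R is euclidean (any two R-successors of the same world are R-related), so the schema is valid here.
(D) R is euclidean (any two R-successors of the same world are R-related), so the schema is valid here.

none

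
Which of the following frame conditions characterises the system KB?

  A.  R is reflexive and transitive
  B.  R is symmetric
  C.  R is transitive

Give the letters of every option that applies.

B

(A) this class determines S4, not KB.
(B) KB is sound and complete for exactly this class.
(C) this class determines K4, not KB.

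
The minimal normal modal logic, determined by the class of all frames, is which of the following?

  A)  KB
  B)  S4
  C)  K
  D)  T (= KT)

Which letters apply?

C

(A) KB is determined by the class of symmetric frames.
(B) S4 is determined by the class of reflexive and transitive frames.
(C) K is determined by exactly this class.
(D) T (= KT) is determined by the class of reflexive frames.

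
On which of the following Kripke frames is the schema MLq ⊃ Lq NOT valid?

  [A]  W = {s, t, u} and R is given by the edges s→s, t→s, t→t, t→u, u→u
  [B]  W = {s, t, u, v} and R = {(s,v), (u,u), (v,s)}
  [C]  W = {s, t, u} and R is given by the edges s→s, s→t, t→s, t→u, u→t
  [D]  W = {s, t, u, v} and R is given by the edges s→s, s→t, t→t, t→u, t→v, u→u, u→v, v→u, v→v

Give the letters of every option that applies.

A, B, C, D

The schema MLq ⊃ Lq is the dual of axiom 5; it is valid on a frame iff R is euclidean.
(A) R is not euclidean (t R s and t R t but not s R t), so the schema fails here.
(B) R is not euclidean (s R v and s R v but not v R v), so the schema fails here.
(C) R is not euclidean (t R s and t R u but not s R u), so the schema fails here.
(D) R is not euclidean (s R t and s R s but not t R s), so the schema fails here.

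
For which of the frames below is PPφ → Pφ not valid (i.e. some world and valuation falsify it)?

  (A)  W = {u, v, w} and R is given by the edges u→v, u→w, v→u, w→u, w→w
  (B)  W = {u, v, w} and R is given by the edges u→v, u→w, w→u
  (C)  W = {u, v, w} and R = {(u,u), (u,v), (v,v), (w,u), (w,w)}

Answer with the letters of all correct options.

The schema PPφ → Pφ is the dual of axiom 4; it is valid on a frame iff R is transitive.
(A) R is not transitive (u R v and v R u but not u R u), so the schema fails here.
(B) R is not transitive (u R w and w R u but not u R u), so the schema fails here.
(C) R is not transitive (w R u and u R v but not w R v), so the schema fails here.

A, B, C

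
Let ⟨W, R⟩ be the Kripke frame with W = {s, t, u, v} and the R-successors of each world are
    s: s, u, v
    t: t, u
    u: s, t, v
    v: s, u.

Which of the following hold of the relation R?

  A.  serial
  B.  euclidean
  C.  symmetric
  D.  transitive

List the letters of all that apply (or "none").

(A) serial: every world has an R-successor.
(B) not euclidean: u R s and u R t but not s R t.
(C) symmetric: every R-edge is matched by its reverse.
(D) not transitive: s R u and u R t but not s R t.

A, C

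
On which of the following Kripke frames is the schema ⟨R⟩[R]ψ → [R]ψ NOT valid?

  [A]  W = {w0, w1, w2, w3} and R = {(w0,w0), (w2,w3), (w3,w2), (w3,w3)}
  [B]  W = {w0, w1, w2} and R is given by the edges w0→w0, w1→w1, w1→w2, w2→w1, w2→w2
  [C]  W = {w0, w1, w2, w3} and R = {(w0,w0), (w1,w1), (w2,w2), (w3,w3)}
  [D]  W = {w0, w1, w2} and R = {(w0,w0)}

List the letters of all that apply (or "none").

The schema ⟨R⟩[R]ψ → [R]ψ is the dual of axiom 5; it is valid on a frame iff R is euclidean.
(A) R is not euclidean (w3 R w2 and w3 R w2 but not w2 R w2), so the schema fails here.
(B) R is euclidean (any two R-successors of the same world are R-related), so the schema is valid here.
(C) R is euclidean (any two R-successors of the same world are R-related), so the schema is valid here.
(D) R is euclidean (any two R-successors of the same world are R-related), so the schema is valid here.

A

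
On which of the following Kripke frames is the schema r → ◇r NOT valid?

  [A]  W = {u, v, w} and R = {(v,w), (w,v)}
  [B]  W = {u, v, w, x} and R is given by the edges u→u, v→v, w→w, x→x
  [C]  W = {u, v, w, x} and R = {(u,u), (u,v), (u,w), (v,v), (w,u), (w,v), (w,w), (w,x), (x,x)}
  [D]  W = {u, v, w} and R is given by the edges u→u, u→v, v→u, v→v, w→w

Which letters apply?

The schema r → ◇r is the dual of axiom T; it is valid on a frame iff R is reflexive.
(A) R is not reflexive (not u R u), so the schema fails here.
(B) R is reflexive (each world relates to itself), so the schema is valid here.
(C) R is reflexive (each world relates to itself), so the schema is valid here.
(D) R is reflexive (each world relates to itself), so the schema is valid here.

A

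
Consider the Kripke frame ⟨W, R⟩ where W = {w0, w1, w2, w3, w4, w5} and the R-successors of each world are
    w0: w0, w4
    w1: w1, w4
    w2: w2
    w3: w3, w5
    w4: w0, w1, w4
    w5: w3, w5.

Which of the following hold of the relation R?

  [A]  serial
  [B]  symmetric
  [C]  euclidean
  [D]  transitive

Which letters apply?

(A) serial: every world has an R-successor.
(B) symmetric: every R-edge is matched by its reverse.
(C) not euclidean: w4 R w0 and w4 R w1 but not w0 R w1.
(D) not transitive: w0 R w4 and w4 R w1 but not w0 R w1.

A, B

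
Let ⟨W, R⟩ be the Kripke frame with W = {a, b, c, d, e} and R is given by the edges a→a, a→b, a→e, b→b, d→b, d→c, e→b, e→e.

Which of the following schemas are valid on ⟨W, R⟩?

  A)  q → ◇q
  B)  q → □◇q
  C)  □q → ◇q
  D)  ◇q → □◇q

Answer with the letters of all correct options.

none

R is not reflexive: not c R c.
R is not symmetric: a R b but not b R a.
R is not euclidean: a R b and a R a but not b R a.
R is not serial: c has no R-successor.
(A) the dual of axiom T: valid iff R is reflexive. R is not reflexive — not valid.
(B) axiom B: valid iff R is symmetric. R is not symmetric — not valid.
(C) □q → ◇q (axiom D) characterises the serial frames. R is not serial — not valid.
(D) ◇q → □◇q is axiom 5, which corresponds to the euclidean property. R is not euclidean — not valid.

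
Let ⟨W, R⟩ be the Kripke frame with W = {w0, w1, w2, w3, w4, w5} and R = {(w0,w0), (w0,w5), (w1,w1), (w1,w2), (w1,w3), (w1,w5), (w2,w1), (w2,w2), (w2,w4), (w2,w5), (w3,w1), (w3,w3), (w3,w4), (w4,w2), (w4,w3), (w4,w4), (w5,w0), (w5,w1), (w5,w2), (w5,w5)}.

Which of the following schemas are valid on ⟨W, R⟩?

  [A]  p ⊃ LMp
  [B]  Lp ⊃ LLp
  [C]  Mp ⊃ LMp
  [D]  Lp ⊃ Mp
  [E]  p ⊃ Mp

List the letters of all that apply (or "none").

R is reflexive: each world relates to itself.
R is symmetric: every R-edge is matched by its reverse.
R is not transitive: w0 R w5 and w5 R w1 but not w0 R w1.
R is not euclidean: w1 R w2 and w1 R w3 but not w2 R w3.
R is serial: every world has an R-successor.
(A) p ⊃ LMp is axiom B, which corresponds to symmetry. R is symmetric — valid.
(B) Lp ⊃ LLp is axiom 4; it is valid on a frame exactly when R is transitive. R is not transitive, so not valid.
(C) Mp ⊃ LMp is axiom 5, which corresponds to the euclidean property. R is not euclidean — not valid.
(D) Lp ⊃ Mp (axiom D) characterises the serial frames. R is serial — valid.
(E) p ⊃ Mp (the dual of axiom T) characterises the reflexive frames. R is reflexive — valid.

A, D, E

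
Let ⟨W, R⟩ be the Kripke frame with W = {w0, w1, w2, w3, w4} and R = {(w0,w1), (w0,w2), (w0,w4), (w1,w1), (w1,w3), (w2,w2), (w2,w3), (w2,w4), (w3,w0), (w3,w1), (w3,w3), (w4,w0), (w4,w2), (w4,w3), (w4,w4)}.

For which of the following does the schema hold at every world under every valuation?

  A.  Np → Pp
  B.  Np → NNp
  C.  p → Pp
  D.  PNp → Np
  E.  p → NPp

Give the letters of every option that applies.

A

R is not reflexive: not w0 R w0.
R is not symmetric: w0 R w1 but not w1 R w0.
R is not transitive: w0 R w1 and w1 R w3 but not w0 R w3.
R is not euclidean: w0 R w1 and w0 R w2 but not w1 R w2.
R is serial: every world has an R-successor.
(A) Np → Pp is axiom D; it is valid on a frame exactly when R is serial. R is serial, so valid.
(B) Np → NNp (axiom 4) characterises the transitive frames. R is not transitive — not valid.
(C) p → Pp is the dual of axiom T, which corresponds to reflexivity. R is not reflexive — not valid.
(D) PNp → Np (the dual of axiom 5) characterises the euclidean frames. R is not euclidean — not valid.
(E) p → NPp is axiom B; it is valid on a frame exactly when R is symmetric. R is not symmetric, so not valid.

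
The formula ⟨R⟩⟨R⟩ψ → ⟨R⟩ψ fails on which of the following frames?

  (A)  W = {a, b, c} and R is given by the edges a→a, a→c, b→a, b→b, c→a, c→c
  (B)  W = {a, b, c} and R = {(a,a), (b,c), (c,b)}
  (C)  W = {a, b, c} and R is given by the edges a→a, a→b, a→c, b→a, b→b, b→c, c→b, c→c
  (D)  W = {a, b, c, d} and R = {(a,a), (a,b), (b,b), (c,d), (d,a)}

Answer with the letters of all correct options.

The schema ⟨R⟩⟨R⟩ψ → ⟨R⟩ψ is the dual of axiom 4; it is valid on a frame iff R is transitive.
(A) R is not transitive (b R a and a R c but not b R c), so the schema fails here.
(B) R is not transitive (b R c and c R b but not b R b), so the schema fails here.
(C) R is not transitive (c R b and b R a but not c R a), so the schema fails here.
(D) R is not transitive (c R d and d R a but not c R a), so the schema fails here.

A, B, C, D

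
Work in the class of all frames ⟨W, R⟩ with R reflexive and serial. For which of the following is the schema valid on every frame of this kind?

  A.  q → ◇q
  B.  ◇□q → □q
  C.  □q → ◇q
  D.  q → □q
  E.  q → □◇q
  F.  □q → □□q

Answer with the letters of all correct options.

A, C

(A) the dual of axiom T: valid iff R is reflexive. Every such R is reflexive — valid.
(B) ◇□q → □q is the dual of axiom 5; it is valid on a frame exactly when R is euclidean. Such an R need not be euclidean, so not valid.
(C) □q → ◇q is axiom D, which corresponds to seriality. Every such R is serial — valid.
(D) q → □q is equivalent to ◇p→p; it holds exactly when R ⊆ identity. Such an R need not be a subset of the identity — not valid.
(E) q → □◇q is axiom B; it is valid on a frame exactly when R is symmetric. Such an R need not be symmetric, so not valid.
(F) axiom 4: valid iff R is transitive. Such an R need not be transitive — not valid.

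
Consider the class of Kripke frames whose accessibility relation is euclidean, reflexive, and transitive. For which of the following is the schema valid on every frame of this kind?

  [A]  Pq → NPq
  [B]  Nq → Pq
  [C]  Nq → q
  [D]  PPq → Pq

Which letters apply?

A relation that is euclidean, reflexive, and transitive is also serial and symmetric.
(A) axiom 5: valid iff R is euclidean. Every such R is euclidean — valid.
(B) axiom D: valid iff R is serial. Every such R is serial — valid.
(C) axiom T: valid iff R is reflexive. Every such R is reflexive — valid.
(D) PPq → Pq is the dual of axiom 4, which corresponds to transitivity. Every such R is transitive — valid.

A, B, C, D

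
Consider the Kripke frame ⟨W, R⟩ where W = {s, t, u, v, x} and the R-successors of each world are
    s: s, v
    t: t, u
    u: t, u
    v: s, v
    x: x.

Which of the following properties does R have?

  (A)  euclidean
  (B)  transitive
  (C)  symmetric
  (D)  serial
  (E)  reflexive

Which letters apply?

A, B, C, D, E

(A) euclidean: any two R-successors of the same world are R-related.
(B) transitive: R is closed under composition.
(C) symmetric: every R-edge is matched by its reverse.
(D) serial: every world has an R-successor.
(E) reflexive: each world relates to itself.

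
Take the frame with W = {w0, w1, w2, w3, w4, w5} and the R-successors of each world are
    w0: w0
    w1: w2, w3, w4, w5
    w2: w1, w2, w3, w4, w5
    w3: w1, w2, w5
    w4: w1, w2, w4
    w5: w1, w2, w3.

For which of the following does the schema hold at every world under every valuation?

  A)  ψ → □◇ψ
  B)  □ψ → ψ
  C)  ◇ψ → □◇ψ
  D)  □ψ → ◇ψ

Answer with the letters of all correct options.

A, D

R is not reflexive: not w1 R w1.
R is symmetric: every R-edge is matched by its reverse.
R is not euclidean: w1 R w3 and w1 R w4 but not w3 R w4.
R is serial: every world has an R-successor.
(A) ψ → □◇ψ is axiom B, which corresponds to symmetry. R is symmetric — valid.
(B) □ψ → ψ is axiom T, which corresponds to reflexivity. R is not reflexive — not valid.
(C) ◇ψ → □◇ψ is axiom 5; it is valid on a frame exactly when R is euclidean. R is not euclidean, so not valid.
(D) □ψ → ◇ψ (axiom D) characterises the serial frames. R is serial — valid.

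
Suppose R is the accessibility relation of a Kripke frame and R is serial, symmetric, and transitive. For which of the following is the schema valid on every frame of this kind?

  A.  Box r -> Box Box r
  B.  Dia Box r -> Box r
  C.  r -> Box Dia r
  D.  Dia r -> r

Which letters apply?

A serial symmetric transitive relation is reflexive (take any v with uRv; symmetry gives vRu and transitivity gives uRu), hence an equivalence relation.
(A) Box r -> Box Box r is axiom 4, which corresponds to transitivity. Every such R is transitive — valid.
(B) the dual of axiom 5: valid iff R is euclidean. Every such R is euclidean — valid.
(C) axiom B: valid iff R is symmetric. Every such R is symmetric — valid.
(D) Dia r -> r is valid only on frames where every R-edge is a self-loop. Such an R need not be a subset of the identity — not valid.

A, B, C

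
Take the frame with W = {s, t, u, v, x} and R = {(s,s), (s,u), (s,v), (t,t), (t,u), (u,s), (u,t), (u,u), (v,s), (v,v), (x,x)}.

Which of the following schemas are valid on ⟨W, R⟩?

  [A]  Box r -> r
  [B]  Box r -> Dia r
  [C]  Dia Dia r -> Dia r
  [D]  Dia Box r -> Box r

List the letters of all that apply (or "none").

A, B

R is reflexive: each world relates to itself.
R is not transitive: s R u and u R t but not s R t.
R is not euclidean: s R u and s R v but not u R v.
R is serial: every world has an R-successor.
(A) Box r -> r is axiom T, which corresponds to reflexivity. R is reflexive — valid.
(B) Box r -> Dia r (axiom D) characterises the serial frames. R is serial — valid.
(C) Dia Dia r -> Dia r is the dual of axiom 4, which corresponds to transitivity. R is not transitive — not valid.
(D) the dual of axiom 5: valid iff R is euclidean. R is not euclidean — not valid.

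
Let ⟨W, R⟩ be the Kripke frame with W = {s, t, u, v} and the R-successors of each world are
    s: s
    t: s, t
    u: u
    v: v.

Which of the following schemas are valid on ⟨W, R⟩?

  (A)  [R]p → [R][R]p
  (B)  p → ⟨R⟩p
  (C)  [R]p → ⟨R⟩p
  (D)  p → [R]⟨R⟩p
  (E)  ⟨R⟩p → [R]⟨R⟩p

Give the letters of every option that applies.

A, B, C

R is reflexive: each world relates to itself.
R is not symmetric: t R s but not s R t.
R is transitive: R is closed under composition.
R is not euclidean: t R s and t R t but not s R t.
R is serial: every world has an R-successor.
(A) axiom 4: valid iff R is transitive. R is transitive — valid.
(B) the dual of axiom T: valid iff R is reflexive. R is reflexive — valid.
(C) axiom D: valid iff R is serial. R is serial — valid.
(D) p → [R]⟨R⟩p is axiom B; it is valid on a frame exactly when R is symmetric. R is not symmetric, so not valid.
(E) ⟨R⟩p → [R]⟨R⟩p (axiom 5) characterises the euclidean frames. R is not euclidean — not valid.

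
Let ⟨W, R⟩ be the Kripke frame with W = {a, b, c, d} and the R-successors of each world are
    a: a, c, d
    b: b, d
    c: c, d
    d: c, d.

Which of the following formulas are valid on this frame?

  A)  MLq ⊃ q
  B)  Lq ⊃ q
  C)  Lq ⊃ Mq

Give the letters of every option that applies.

R is reflexive: each world relates to itself.
R is not symmetric: a R c but not c R a.
R is serial: every world has an R-successor.
(A) MLq ⊃ q is the dual of axiom B; it is valid on a frame exactly when R is symmetric. R is not symmetric, so not valid.
(B) Lq ⊃ q is axiom T; it is valid on a frame exactly when R is reflexive. R is reflexive, so valid.
(C) Lq ⊃ Mq is axiom D; it is valid on a frame exactly when R is serial. R is serial, so valid.

B, C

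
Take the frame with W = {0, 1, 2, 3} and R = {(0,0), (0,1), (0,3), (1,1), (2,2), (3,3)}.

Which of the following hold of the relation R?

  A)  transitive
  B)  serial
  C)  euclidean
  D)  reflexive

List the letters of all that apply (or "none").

A, B, D

(A) transitive: R is closed under composition.
(B) serial: every world has an R-successor.
(C) not euclidean: 0 R 1 and 0 R 0 but not 1 R 0.
(D) reflexive: each world relates to itself.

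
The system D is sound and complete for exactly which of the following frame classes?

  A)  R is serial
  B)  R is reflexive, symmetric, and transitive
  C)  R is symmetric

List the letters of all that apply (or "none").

A

(A) D is sound and complete for exactly this class.
(B) this class determines S5, not D.
(C) this class determines KB, not D.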